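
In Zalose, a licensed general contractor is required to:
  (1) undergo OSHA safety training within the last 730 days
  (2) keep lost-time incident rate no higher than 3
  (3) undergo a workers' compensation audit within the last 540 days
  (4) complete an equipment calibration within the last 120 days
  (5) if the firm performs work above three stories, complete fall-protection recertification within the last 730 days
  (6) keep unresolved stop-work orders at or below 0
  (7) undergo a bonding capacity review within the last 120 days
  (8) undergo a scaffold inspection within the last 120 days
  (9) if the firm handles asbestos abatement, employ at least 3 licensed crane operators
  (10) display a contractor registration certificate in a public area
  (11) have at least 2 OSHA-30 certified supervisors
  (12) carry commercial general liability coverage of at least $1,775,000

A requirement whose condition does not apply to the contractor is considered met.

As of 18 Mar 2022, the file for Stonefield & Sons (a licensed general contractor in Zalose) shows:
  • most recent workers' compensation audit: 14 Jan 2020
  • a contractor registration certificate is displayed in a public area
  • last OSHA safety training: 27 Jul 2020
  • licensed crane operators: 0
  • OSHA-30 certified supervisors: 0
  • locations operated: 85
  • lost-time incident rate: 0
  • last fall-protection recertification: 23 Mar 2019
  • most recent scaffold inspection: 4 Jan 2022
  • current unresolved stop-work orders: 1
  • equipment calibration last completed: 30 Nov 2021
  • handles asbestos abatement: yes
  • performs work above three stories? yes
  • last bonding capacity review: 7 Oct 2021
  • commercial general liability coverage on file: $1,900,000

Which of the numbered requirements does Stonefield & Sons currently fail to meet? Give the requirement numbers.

1. OSHA safety training 599 days ago vs limit 730 → met
2. lost-time incident rate 0 ≤ 3 → met
3. workers' compensation audit 794 days ago vs limit 540 → not met
4. equipment calibration 108 days ago vs limit 120 → met
5. condition 'performs work above three stories' holds; fall-protection recertification 1091 days ago vs limit 730 → not met
6. unresolved stop-work orders 1 > 0 → not met
7. bonding capacity review 162 days ago vs limit 120 → not met
8. scaffold inspection 73 days ago vs limit 120 → met
9. condition 'handles asbestos abatement' holds; licensed crane operators 0 < 3 → not met
10. contractor registration certificate present → met
11. OSHA-30 certified supervisors 0 < 2 → not met
12. commercial general liability coverage $1,900,000 ≥ $1,775,000 → met
Not met: 3, 5, 6, 7, 9, 11

3, 5, 6, 7, 9, 11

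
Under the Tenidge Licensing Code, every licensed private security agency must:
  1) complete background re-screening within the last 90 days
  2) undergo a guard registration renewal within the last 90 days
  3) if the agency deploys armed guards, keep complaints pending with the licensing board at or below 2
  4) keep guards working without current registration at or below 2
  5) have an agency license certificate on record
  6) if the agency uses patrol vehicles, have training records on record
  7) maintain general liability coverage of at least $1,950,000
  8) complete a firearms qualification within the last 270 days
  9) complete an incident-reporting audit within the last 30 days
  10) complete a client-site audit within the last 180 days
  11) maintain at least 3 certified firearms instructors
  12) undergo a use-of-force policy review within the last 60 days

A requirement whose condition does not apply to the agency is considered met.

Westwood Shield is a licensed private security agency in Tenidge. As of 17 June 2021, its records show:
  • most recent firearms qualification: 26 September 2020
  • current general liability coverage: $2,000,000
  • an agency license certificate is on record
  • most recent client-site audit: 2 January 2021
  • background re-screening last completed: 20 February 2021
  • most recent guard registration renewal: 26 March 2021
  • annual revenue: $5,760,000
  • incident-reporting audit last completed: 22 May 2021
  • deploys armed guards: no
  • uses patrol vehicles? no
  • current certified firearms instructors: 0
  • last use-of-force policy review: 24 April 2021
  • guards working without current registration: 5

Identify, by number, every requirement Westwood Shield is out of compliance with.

1. background re-screening 117 days ago vs limit 90 → not met
2. guard registration renewal 83 days ago vs limit 90 → met
3. condition 'deploys armed guards' does not hold → requirement n/a → met
4. guards working without current registration 5 > 2 → not met
5. agency license certificate present → met
6. condition 'uses patrol vehicles' does not hold → requirement n/a → met
7. general liability coverage $2,000,000 ≥ $1,950,000 → met
8. firearms qualification 264 days ago vs limit 270 → met
9. incident-reporting audit 26 days ago vs limit 30 → met
10. client-site audit 166 days ago vs limit 180 → met
11. certified firearms instructors 0 < 3 → not met
12. use-of-force policy review 54 days ago vs limit 60 → met
Not met: 1, 4, 11

1, 4, 11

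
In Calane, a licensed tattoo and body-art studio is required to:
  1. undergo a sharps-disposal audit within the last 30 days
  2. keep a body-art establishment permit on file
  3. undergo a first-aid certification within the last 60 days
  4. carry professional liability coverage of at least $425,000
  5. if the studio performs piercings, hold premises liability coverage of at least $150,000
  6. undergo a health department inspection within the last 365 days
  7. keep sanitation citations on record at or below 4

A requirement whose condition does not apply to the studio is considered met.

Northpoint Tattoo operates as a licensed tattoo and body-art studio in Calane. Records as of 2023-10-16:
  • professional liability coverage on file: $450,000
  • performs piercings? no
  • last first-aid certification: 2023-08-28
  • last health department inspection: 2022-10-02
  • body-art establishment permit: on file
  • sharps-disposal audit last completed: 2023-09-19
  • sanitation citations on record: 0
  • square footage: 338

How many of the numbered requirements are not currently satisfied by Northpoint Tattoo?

1

1. sharps-disposal audit 27 days ago vs limit 30 → met
2. body-art establishment permit present → met
3. first-aid certification 49 days ago vs limit 60 → met
4. professional liability coverage $450,000 ≥ $425,000 → met
5. condition 'performs piercings' does not hold → requirement n/a → met
6. health department inspection 379 days ago vs limit 365 → not met
7. sanitation citations on record 0 ≤ 4 → met
Not met: 1 of 7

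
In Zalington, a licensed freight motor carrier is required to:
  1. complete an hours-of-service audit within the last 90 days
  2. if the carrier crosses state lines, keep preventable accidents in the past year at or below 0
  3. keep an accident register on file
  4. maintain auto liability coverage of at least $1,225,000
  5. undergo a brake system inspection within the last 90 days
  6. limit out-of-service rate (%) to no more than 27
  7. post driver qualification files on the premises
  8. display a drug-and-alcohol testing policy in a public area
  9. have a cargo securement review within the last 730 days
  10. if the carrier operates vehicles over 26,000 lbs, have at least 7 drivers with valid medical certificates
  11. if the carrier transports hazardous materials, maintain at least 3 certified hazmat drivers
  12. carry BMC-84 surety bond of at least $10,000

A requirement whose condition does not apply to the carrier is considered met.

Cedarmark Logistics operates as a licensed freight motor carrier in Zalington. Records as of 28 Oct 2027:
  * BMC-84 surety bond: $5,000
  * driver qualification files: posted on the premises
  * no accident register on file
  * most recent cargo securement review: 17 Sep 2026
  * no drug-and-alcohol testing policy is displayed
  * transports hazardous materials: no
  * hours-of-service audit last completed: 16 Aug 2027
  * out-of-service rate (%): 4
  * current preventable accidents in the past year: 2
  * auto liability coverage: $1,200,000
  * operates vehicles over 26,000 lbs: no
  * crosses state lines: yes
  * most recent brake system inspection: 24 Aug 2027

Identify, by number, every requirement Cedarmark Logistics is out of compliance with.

2, 3, 4, 8, 12

1. hours-of-service audit 73 days ago vs limit 90 → met
2. condition 'crosses state lines' holds; preventable accidents in the past year 2 > 0 → not met
3. accident register absent → not met
4. auto liability coverage $1,200,000 < $1,225,000 → not met
5. brake system inspection 65 days ago vs limit 90 → met
6. out-of-service rate (%) 4 ≤ 27 → met
7. driver qualification files present → met
8. drug-and-alcohol testing policy absent → not met
9. cargo securement review 406 days ago vs limit 730 → met
10. condition 'operates vehicles over 26,000 lbs' does not hold → requirement n/a → met
11. condition 'transports hazardous materials' does not hold → requirement n/a → met
12. BMC-84 surety bond $5,000 < $10,000 → not met
Not met: 2, 3, 4, 8, 12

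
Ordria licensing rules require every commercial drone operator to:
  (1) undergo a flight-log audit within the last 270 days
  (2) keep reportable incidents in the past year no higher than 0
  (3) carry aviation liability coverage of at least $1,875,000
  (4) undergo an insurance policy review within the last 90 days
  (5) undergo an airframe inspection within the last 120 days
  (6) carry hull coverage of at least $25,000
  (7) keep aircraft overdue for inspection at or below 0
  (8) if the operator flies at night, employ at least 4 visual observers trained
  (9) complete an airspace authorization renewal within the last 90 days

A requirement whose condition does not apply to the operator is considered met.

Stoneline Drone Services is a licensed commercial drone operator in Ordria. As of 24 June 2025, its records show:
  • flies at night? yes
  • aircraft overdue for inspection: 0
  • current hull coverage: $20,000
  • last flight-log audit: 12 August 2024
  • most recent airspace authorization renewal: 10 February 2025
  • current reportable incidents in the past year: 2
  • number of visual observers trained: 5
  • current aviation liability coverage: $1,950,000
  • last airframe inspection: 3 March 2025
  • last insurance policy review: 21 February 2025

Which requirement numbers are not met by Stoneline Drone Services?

1. flight-log audit 316 days ago vs limit 270 → not met
2. reportable incidents in the past year 2 > 0 → not met
3. aviation liability coverage $1,950,000 ≥ $1,875,000 → met
4. insurance policy review 123 days ago vs limit 90 → not met
5. airframe inspection 113 days ago vs limit 120 → met
6. hull coverage $20,000 < $25,000 → not met
7. aircraft overdue for inspection 0 ≤ 0 → met
8. condition 'flies at night' holds; visual observers trained 5 ≥ 4 → met
9. airspace authorization renewal 134 days ago vs limit 90 → not met
Not met: 1, 2, 4, 6, 9

1, 2, 4, 6, 9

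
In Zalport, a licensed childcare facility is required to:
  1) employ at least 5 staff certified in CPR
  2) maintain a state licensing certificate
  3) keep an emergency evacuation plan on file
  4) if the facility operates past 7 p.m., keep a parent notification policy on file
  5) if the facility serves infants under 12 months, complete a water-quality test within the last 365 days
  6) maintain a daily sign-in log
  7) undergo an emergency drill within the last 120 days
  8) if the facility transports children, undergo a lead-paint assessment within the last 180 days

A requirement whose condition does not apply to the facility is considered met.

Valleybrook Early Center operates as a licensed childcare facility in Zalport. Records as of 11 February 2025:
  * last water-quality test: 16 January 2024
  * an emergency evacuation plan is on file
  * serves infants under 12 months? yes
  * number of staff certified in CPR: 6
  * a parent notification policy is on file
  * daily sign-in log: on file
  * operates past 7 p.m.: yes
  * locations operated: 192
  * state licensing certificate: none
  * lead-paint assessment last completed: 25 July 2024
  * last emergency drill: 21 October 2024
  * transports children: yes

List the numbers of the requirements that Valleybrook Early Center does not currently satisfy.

2, 5, 8

1. staff certified in CPR 6 ≥ 5 → met
2. state licensing certificate absent → not met
3. emergency evacuation plan present → met
4. condition 'operates past 7 p.m.' holds; parent notification policy present → met
5. condition 'serves infants under 12 months' holds; water-quality test 392 days ago vs limit 365 → not met
6. daily sign-in log present → met
7. emergency drill 113 days ago vs limit 120 → met
8. condition 'transports children' holds; lead-paint assessment 201 days ago vs limit 180 → not met
Not met: 2, 5, 8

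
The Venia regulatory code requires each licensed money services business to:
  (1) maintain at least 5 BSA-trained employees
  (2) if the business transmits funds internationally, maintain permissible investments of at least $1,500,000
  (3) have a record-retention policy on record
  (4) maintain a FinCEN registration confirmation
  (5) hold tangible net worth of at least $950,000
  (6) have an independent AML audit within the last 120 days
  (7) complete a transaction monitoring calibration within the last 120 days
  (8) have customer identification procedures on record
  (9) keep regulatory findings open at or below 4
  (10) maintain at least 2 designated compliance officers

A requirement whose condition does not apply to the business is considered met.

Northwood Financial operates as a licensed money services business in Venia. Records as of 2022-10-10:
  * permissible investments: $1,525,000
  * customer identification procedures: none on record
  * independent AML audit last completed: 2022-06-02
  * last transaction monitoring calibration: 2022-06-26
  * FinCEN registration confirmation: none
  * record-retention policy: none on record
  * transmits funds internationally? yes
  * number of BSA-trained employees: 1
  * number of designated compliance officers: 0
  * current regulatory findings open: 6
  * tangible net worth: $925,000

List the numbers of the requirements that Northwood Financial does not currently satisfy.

1. BSA-trained employees 1 < 5 → not met
2. condition 'transmits funds internationally' holds; permissible investments $1,525,000 ≥ $1,500,000 → met
3. record-retention policy absent → not met
4. FinCEN registration confirmation absent → not met
5. tangible net worth $925,000 < $950,000 → not met
6. independent AML audit 130 days ago vs limit 120 → not met
7. transaction monitoring calibration 106 days ago vs limit 120 → met
8. customer identification procedures absent → not met
9. regulatory findings open 6 > 4 → not met
10. designated compliance officers 0 < 2 → not met
Not met: 1, 3, 4, 5, 6, 8, 9, 10

1, 3, 4, 5, 6, 8, 9, 10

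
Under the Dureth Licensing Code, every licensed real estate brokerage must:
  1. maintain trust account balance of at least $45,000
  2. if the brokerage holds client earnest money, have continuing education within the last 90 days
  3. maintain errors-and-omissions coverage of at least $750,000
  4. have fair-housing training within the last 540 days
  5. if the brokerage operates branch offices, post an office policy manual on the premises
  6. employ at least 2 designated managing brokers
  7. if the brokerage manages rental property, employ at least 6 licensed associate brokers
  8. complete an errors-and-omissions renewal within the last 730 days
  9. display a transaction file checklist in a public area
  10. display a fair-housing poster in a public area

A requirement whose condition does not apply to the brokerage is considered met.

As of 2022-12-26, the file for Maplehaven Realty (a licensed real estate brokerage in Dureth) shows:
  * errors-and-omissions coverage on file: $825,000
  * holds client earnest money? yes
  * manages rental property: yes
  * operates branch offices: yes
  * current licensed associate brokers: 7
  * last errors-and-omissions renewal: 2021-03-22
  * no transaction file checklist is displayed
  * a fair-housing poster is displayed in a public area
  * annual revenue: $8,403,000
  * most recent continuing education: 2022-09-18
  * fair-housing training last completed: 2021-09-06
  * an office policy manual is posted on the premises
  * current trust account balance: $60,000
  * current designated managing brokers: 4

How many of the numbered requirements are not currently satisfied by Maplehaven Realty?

1. trust account balance $60,000 ≥ $45,000 → met
2. condition 'holds client earnest money' holds; continuing education 99 days ago vs limit 90 → not met
3. errors-and-omissions coverage $825,000 ≥ $750,000 → met
4. fair-housing training 476 days ago vs limit 540 → met
5. condition 'operates branch offices' holds; office policy manual present → met
6. designated managing brokers 4 ≥ 2 → met
7. condition 'manages rental property' holds; licensed associate brokers 7 ≥ 6 → met
8. errors-and-omissions renewal 644 days ago vs limit 730 → met
9. transaction file checklist absent → not met
10. fair-housing poster present → met
Not met: 2 of 10

2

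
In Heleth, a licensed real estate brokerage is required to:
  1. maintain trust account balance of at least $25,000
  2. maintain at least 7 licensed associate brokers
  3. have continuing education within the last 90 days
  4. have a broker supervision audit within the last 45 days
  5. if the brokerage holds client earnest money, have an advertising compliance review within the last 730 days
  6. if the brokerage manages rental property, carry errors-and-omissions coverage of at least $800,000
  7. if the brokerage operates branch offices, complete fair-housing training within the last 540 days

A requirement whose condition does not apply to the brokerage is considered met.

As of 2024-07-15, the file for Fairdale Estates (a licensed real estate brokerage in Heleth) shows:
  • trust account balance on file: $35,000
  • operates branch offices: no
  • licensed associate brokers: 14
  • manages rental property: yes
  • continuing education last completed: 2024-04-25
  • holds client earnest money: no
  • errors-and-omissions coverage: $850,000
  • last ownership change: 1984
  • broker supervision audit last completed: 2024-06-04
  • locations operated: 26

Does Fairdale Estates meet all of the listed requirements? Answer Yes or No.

Yes

1. trust account balance $35,000 ≥ $25,000 → met
2. licensed associate brokers 14 ≥ 7 → met
3. continuing education 81 days ago vs limit 90 → met
4. broker supervision audit 41 days ago vs limit 45 → met
5. condition 'holds client earnest money' does not hold → requirement n/a → met
6. condition 'manages rental property' holds; errors-and-omissions coverage $850,000 ≥ $800,000 → met
7. condition 'operates branch offices' does not hold → requirement n/a → met
All met.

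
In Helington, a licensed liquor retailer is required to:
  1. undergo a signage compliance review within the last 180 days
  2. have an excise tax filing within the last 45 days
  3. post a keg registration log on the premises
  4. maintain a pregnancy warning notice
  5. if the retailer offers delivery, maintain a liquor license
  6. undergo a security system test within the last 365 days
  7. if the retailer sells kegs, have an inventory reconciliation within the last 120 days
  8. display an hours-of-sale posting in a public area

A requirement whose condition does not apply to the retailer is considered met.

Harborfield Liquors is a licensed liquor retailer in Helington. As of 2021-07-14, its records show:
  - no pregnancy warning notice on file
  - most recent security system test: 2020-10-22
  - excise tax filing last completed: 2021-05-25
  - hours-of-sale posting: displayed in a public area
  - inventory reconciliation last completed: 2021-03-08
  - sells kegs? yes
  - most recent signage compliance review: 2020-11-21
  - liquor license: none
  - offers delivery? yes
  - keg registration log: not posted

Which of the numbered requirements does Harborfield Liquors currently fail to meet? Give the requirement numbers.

1. signage compliance review 235 days ago vs limit 180 → not met
2. excise tax filing 50 days ago vs limit 45 → not met
3. keg registration log absent → not met
4. pregnancy warning notice absent → not met
5. condition 'offers delivery' holds; liquor license absent → not met
6. security system test 265 days ago vs limit 365 → met
7. condition 'sells kegs' holds; inventory reconciliation 128 days ago vs limit 120 → not met
8. hours-of-sale posting present → met
Not met: 1, 2, 3, 4, 5, 7

1, 2, 3, 4, 5, 7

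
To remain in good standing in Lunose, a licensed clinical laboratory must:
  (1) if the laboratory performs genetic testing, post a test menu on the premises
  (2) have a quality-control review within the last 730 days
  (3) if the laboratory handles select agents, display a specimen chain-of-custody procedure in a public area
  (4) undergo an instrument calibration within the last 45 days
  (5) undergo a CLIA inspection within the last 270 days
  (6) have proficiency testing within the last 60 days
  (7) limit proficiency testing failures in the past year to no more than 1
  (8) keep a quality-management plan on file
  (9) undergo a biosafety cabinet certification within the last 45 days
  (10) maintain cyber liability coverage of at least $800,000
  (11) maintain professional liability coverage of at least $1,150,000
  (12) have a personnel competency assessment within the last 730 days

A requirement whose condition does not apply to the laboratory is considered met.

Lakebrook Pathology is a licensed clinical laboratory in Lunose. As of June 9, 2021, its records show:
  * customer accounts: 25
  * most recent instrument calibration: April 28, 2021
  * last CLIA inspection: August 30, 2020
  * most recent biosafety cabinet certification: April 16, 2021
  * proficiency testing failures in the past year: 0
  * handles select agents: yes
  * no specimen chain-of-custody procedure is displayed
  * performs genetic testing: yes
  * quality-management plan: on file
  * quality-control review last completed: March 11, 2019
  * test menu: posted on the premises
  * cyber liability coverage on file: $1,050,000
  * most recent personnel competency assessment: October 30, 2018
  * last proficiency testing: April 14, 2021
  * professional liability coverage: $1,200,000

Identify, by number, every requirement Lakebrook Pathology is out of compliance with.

1. condition 'performs genetic testing' holds; test menu present → met
2. quality-control review 821 days ago vs limit 730 → not met
3. condition 'handles select agents' holds; specimen chain-of-custody procedure absent → not met
4. instrument calibration 42 days ago vs limit 45 → met
5. CLIA inspection 283 days ago vs limit 270 → not met
6. proficiency testing 56 days ago vs limit 60 → met
7. proficiency testing failures in the past year 0 ≤ 1 → met
8. quality-management plan present → met
9. biosafety cabinet certification 54 days ago vs limit 45 → not met
10. cyber liability coverage $1,050,000 ≥ $800,000 → met
11. professional liability coverage $1,200,000 ≥ $1,150,000 → met
12. personnel competency assessment 953 days ago vs limit 730 → not met
Not met: 2, 3, 5, 9, 12

2, 3, 5, 9, 12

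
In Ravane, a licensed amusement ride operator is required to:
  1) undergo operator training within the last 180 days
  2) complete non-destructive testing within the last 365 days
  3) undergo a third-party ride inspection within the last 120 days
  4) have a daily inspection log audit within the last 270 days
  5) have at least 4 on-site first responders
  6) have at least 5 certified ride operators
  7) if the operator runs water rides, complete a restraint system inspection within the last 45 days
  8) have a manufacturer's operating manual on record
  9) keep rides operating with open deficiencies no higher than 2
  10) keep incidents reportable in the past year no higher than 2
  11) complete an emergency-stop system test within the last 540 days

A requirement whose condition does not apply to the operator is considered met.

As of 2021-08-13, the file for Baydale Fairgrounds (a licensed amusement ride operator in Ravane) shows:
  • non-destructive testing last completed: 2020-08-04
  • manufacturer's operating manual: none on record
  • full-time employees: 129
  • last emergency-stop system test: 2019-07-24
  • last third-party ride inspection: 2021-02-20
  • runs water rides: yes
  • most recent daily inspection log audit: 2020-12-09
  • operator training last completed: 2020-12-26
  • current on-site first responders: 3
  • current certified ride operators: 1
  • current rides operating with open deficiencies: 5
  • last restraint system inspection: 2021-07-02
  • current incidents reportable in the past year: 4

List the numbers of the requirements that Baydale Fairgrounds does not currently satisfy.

1. operator training 230 days ago vs limit 180 → not met
2. non-destructive testing 374 days ago vs limit 365 → not met
3. third-party ride inspection 174 days ago vs limit 120 → not met
4. daily inspection log audit 247 days ago vs limit 270 → met
5. on-site first responders 3 < 4 → not met
6. certified ride operators 1 < 5 → not met
7. condition 'runs water rides' holds; restraint system inspection 42 days ago vs limit 45 → met
8. manufacturer's operating manual absent → not met
9. rides operating with open deficiencies 5 > 2 → not met
10. incidents reportable in the past year 4 > 2 → not met
11. emergency-stop system test 751 days ago vs limit 540 → not met
Not met: 1, 2, 3, 5, 6, 8, 9, 10, 11

1, 2, 3, 5, 6, 8, 9, 10, 11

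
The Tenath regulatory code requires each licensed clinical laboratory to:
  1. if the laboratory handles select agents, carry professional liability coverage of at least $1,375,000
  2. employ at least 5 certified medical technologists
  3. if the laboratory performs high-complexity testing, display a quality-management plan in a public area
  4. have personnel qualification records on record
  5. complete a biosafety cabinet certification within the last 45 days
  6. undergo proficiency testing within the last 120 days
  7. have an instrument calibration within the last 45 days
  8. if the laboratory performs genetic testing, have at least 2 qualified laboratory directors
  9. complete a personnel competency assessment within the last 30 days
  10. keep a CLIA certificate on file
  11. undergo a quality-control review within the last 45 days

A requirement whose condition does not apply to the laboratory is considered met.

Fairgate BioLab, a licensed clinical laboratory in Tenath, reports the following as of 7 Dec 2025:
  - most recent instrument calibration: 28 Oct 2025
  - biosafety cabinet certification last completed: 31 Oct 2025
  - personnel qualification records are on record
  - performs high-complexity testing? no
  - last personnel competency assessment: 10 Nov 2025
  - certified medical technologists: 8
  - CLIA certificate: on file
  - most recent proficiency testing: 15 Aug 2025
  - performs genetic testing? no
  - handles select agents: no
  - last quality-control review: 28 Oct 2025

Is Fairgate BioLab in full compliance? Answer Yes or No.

Yes

1. condition 'handles select agents' does not hold → requirement n/a → met
2. certified medical technologists 8 ≥ 5 → met
3. condition 'performs high-complexity testing' does not hold → requirement n/a → met
4. personnel qualification records present → met
5. biosafety cabinet certification 37 days ago vs limit 45 → met
6. proficiency testing 114 days ago vs limit 120 → met
7. instrument calibration 40 days ago vs limit 45 → met
8. condition 'performs genetic testing' does not hold → requirement n/a → met
9. personnel competency assessment 27 days ago vs limit 30 → met
10. CLIA certificate present → met
11. quality-control review 40 days ago vs limit 45 → met
All met.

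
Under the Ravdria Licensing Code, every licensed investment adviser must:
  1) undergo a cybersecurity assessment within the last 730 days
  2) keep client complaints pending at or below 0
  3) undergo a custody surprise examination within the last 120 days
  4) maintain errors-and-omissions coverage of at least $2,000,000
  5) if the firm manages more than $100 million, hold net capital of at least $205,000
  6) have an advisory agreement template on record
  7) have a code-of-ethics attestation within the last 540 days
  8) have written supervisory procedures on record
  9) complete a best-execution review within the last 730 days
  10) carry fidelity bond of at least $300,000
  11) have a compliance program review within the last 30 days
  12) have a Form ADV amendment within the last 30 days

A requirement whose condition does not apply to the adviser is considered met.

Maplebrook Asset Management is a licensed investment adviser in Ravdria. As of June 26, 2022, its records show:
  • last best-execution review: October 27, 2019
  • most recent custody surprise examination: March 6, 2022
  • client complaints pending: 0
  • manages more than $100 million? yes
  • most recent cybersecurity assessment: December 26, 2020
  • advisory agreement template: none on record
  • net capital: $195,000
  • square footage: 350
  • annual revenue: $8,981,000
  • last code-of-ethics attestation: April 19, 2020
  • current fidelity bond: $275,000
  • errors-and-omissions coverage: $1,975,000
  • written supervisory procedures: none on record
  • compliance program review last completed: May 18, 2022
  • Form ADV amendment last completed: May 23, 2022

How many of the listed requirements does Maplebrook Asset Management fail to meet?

1. cybersecurity assessment 547 days ago vs limit 730 → met
2. client complaints pending 0 ≤ 0 → met
3. custody surprise examination 112 days ago vs limit 120 → met
4. errors-and-omissions coverage $1,975,000 < $2,000,000 → not met
5. condition 'manages more than $100 million' holds; net capital $195,000 < $205,000 → not met
6. advisory agreement template absent → not met
7. code-of-ethics attestation 798 days ago vs limit 540 → not met
8. written supervisory procedures absent → not met
9. best-execution review 973 days ago vs limit 730 → not met
10. fidelity bond $275,000 < $300,000 → not met
11. compliance program review 39 days ago vs limit 30 → not met
12. Form ADV amendment 34 days ago vs limit 30 → not met
Not met: 9 of 12

9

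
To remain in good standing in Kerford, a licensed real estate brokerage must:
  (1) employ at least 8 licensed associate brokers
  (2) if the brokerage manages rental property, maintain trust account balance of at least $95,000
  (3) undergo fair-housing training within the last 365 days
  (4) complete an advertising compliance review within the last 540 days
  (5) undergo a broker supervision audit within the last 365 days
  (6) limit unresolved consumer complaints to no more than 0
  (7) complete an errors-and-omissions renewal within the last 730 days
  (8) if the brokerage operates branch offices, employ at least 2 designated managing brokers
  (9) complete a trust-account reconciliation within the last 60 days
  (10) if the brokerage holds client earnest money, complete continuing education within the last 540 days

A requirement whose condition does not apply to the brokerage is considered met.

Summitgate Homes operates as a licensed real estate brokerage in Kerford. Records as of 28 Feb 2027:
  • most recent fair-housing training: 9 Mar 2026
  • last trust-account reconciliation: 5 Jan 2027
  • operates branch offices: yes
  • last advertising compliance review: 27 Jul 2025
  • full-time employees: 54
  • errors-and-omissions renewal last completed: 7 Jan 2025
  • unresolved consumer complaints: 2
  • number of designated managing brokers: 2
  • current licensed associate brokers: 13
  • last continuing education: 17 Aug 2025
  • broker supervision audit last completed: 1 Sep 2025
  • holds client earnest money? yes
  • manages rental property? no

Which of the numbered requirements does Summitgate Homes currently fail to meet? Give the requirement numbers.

4, 5, 6, 7, 10

1. licensed associate brokers 13 ≥ 8 → met
2. condition 'manages rental property' does not hold → requirement n/a → met
3. fair-housing training 356 days ago vs limit 365 → met
4. advertising compliance review 581 days ago vs limit 540 → not met
5. broker supervision audit 545 days ago vs limit 365 → not met
6. unresolved consumer complaints 2 > 0 → not met
7. errors-and-omissions renewal 782 days ago vs limit 730 → not met
8. condition 'operates branch offices' holds; designated managing brokers 2 ≥ 2 → met
9. trust-account reconciliation 54 days ago vs limit 60 → met
10. condition 'holds client earnest money' holds; continuing education 560 days ago vs limit 540 → not met
Not met: 4, 5, 6, 7, 10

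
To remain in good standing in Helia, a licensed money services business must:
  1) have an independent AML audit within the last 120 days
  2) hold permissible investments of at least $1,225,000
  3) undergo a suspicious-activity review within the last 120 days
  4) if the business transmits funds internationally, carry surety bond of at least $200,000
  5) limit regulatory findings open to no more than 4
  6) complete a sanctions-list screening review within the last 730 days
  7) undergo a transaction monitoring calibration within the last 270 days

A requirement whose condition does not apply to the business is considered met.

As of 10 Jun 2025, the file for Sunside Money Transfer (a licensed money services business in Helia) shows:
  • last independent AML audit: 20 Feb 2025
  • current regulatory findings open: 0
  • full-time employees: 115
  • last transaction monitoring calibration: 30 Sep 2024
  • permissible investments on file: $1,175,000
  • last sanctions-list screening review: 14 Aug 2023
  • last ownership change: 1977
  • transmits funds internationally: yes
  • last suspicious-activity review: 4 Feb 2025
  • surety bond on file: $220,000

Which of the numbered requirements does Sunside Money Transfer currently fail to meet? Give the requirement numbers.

1. independent AML audit 110 days ago vs limit 120 → met
2. permissible investments $1,175,000 < $1,225,000 → not met
3. suspicious-activity review 126 days ago vs limit 120 → not met
4. condition 'transmits funds internationally' holds; surety bond $220,000 ≥ $200,000 → met
5. regulatory findings open 0 ≤ 4 → met
6. sanctions-list screening review 666 days ago vs limit 730 → met
7. transaction monitoring calibration 253 days ago vs limit 270 → met
Not met: 2, 3

2, 3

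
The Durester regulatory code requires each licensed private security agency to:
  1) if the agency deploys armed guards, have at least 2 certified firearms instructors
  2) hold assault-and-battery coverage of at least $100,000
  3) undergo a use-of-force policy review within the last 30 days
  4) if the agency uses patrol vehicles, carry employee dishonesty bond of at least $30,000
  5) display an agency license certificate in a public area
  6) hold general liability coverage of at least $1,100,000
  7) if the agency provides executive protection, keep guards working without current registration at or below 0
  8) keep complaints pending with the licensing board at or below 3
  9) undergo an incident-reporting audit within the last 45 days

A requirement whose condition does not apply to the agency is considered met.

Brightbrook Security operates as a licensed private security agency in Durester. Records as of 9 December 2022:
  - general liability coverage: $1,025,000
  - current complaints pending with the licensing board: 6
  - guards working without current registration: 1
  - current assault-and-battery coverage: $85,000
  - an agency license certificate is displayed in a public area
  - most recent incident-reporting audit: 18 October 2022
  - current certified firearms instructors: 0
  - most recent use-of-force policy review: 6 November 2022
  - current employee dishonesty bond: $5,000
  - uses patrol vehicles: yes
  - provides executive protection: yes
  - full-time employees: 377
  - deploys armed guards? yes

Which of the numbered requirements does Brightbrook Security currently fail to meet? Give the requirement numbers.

1. condition 'deploys armed guards' holds; certified firearms instructors 0 < 2 → not met
2. assault-and-battery coverage $85,000 < $100,000 → not met
3. use-of-force policy review 33 days ago vs limit 30 → not met
4. condition 'uses patrol vehicles' holds; employee dishonesty bond $5,000 < $30,000 → not met
5. agency license certificate present → met
6. general liability coverage $1,025,000 < $1,100,000 → not met
7. condition 'provides executive protection' holds; guards working without current registration 1 > 0 → not met
8. complaints pending with the licensing board 6 > 3 → not met
9. incident-reporting audit 52 days ago vs limit 45 → not met
Not met: 1, 2, 3, 4, 6, 7, 8, 9

1, 2, 3, 4, 6, 7, 8, 9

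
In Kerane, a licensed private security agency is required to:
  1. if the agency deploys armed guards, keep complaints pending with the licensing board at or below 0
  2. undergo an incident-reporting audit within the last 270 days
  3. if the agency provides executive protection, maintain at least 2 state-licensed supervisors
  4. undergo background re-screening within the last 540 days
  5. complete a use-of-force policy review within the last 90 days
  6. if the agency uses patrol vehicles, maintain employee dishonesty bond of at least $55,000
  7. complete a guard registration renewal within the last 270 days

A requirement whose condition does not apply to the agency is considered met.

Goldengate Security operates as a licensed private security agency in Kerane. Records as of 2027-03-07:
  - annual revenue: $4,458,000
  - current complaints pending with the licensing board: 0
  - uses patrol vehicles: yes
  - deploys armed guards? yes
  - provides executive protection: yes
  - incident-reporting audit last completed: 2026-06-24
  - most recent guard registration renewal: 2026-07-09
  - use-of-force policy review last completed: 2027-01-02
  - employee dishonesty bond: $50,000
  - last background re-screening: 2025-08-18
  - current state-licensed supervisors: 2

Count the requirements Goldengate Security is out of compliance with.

1. condition 'deploys armed guards' holds; complaints pending with the licensing board 0 ≤ 0 → met
2. incident-reporting audit 256 days ago vs limit 270 → met
3. condition 'provides executive protection' holds; state-licensed supervisors 2 ≥ 2 → met
4. background re-screening 566 days ago vs limit 540 → not met
5. use-of-force policy review 64 days ago vs limit 90 → met
6. condition 'uses patrol vehicles' holds; employee dishonesty bond $50,000 < $55,000 → not met
7. guard registration renewal 241 days ago vs limit 270 → met
Not met: 2 of 7

2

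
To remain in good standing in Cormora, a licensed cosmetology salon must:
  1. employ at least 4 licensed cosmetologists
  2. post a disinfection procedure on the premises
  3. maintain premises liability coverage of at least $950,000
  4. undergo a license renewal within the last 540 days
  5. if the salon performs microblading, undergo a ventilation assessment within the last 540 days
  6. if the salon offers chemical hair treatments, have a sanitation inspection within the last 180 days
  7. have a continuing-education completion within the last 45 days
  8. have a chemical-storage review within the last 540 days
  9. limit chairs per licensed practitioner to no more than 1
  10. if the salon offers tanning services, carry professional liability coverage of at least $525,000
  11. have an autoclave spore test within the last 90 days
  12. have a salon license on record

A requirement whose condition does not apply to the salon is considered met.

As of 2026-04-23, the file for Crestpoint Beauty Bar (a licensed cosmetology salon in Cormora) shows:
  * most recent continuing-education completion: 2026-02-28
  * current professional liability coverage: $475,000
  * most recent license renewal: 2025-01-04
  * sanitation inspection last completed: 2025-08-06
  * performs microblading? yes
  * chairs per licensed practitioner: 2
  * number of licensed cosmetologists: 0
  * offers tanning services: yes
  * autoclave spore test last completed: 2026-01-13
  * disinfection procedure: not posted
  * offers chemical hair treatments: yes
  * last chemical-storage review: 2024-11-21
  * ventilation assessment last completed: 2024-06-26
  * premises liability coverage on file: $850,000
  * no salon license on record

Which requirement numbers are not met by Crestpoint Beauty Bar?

1. licensed cosmetologists 0 < 4 → not met
2. disinfection procedure absent → not met
3. premises liability coverage $850,000 < $950,000 → not met
4. license renewal 474 days ago vs limit 540 → met
5. condition 'performs microblading' holds; ventilation assessment 666 days ago vs limit 540 → not met
6. condition 'offers chemical hair treatments' holds; sanitation inspection 260 days ago vs limit 180 → not met
7. continuing-education completion 54 days ago vs limit 45 → not met
8. chemical-storage review 518 days ago vs limit 540 → met
9. chairs per licensed practitioner 2 > 1 → not met
10. condition 'offers tanning services' holds; professional liability coverage $475,000 < $525,000 → not met
11. autoclave spore test 100 days ago vs limit 90 → not met
12. salon license absent → not met
Not met: 1, 2, 3, 5, 6, 7, 9, 10, 11, 12

1, 2, 3, 5, 6, 7, 9, 10, 11, 12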